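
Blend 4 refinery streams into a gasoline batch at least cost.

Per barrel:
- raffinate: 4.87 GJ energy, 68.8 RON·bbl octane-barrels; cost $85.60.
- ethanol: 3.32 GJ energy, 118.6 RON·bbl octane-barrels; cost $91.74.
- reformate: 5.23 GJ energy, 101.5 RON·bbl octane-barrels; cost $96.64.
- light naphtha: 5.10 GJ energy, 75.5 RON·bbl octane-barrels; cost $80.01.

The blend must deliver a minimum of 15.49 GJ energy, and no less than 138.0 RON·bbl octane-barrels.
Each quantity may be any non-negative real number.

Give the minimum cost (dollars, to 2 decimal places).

Treat it as an LP. Let x1 = barrels of raffinate, x2 = barrels of ethanol, x3 = barrels of reformate, x4 = barrels of light naphtha.
min 85.6x1 + 91.74x2 + 96.64x3 + 80.01x4 s.t.:
  4.87x1 + 3.32x2 + 5.23x3 + 5.1x4 ≥ 15.49   (energy)
  68.8x1 + 118.6x2 + 101.5x3 + 75.5x4 ≥ 138   (octane-barrels)
  x1, x2, x3, x4 ≥ 0.
The cheapest feasible vertex uses only light naphtha; raffinate, ethanol, reformate are not used. The energy requirement is met with equality.
That vertex is x4 = 3.0373.
Hence cost = 80.01·3.0373 = $243.0144.

$243.01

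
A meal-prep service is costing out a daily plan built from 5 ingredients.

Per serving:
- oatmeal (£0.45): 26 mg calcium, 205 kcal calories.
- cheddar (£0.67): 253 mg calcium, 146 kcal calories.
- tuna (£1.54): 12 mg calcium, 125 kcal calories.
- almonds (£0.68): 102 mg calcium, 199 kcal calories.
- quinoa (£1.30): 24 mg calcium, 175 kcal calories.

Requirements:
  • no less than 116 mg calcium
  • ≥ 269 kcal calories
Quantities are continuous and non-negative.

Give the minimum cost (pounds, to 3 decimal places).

£0.713

Let x1 = servings of oatmeal, x2 = servings of cheddar, x3 = servings of tuna, x4 = servings of almonds, x5 = servings of quinoa.
min 0.45x1 + 0.67x2 + 1.54x3 + 0.68x4 + 1.3x5 with:
  26x1 + 253x2 + 12x3 + 102x4 + 24x5 ≥ 116   (calcium)
  205x1 + 146x2 + 125x3 + 199x4 + 175x5 ≥ 269   (calories)
  x1, x2, x3, x4, x5 ≥ 0.
The minimum-cost mix takes nothing from tuna, almonds, quinoa — only oatmeal, cheddar. There the calcium and calories constraints are tight.
So oatmeal = 1.0635 servings, cheddar = 0.34921 servings.
Cost = 0.45·1.0635 + 0.67·0.34921 = 0.71255.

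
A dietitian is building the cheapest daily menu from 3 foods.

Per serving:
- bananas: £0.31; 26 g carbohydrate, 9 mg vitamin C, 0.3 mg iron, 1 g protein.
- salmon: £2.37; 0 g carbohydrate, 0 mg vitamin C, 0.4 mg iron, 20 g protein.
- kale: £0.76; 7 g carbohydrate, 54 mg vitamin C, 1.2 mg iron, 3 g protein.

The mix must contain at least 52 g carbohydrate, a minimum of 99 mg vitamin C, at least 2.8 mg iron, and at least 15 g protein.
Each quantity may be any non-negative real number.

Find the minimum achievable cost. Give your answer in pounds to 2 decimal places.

£2.80

Set it up as a linear program. Let x1 = servings of bananas, x2 = servings of salmon, x3 = servings of kale.
Minimise 0.31x1 + 2.37x2 + 0.76x3 s.t.:
  26x1 + 7x3 ≥ 52   (carbohydrate)
  9x1 + 54x3 ≥ 99   (vitamin C)
  0.3x1 + 0.4x2 + 1.2x3 ≥ 2.8   (iron)
  1x1 + 20x2 + 3x3 ≥ 15   (protein)
  x1, x2, x3 ≥ 0.
The optimal mix uses every input. The carbohydrate, iron, protein requirements are met with equality.
Solving gives x1 = 1.509, x2 = 0.4012, x3 = 1.822.
Cost = 0.31·1.509 + 2.37·0.4012 + 0.76·1.822 = 2.8034.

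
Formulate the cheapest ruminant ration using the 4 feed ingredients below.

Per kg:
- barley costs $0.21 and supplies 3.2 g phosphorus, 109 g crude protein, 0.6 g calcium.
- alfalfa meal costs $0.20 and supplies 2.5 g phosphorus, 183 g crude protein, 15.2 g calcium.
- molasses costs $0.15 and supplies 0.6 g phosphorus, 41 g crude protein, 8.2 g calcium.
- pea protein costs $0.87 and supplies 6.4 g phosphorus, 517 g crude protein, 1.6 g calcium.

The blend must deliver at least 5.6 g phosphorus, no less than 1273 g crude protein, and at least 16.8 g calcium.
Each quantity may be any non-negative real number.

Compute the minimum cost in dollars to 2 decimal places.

Set it up as a linear program. Let x1 = kg of barley, x2 = kg of alfalfa meal, x3 = kg of molasses, x4 = kg of pea protein.
Minimize 0.21x1 + 0.2x2 + 0.15x3 + 0.87x4 with:
  3.2x1 + 2.5x2 + 0.6x3 + 6.4x4 ≥ 5.6   (phosphorus)
  109x1 + 183x2 + 41x3 + 517x4 ≥ 1273   (crude protein)
  0.6x1 + 15.2x2 + 8.2x3 + 1.6x4 ≥ 16.8   (calcium)
  x1, x2, x3, x4 ≥ 0.
The minimum-cost mix takes nothing from barley, molasses, pea protein — only alfalfa meal. The crude protein requirement is met with equality.
So alfalfa meal = 6.956 kg.
Hence cost = 0.2·6.956 = $1.3912.

$1.39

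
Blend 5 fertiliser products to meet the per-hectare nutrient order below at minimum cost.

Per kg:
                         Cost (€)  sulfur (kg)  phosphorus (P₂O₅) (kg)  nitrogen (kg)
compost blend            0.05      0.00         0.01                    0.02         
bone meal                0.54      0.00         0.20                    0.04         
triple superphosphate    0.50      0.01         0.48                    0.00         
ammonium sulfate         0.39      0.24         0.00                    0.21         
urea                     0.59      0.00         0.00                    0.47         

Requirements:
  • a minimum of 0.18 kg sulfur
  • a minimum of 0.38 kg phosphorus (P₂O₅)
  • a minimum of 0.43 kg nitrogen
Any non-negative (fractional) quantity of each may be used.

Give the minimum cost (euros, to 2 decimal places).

Set it up as a linear program. Let x1 = kg of compost blend, x2 = kg of bone meal, x3 = kg of triple superphosphate, x4 = kg of ammonium sulfate, x5 = kg of urea.
Minimise 0.05x1 + 0.54x2 + 0.5x3 + 0.39x4 + 0.59x5 subject to:
  0.01x3 + 0.24x4 ≥ 0.18   (sulfur)
  0.01x1 + 0.2x2 + 0.48x3 ≥ 0.38   (phosphorus (P₂O₅))
  0.02x1 + 0.04x2 + 0.21x4 + 0.47x5 ≥ 0.43   (nitrogen)
  x1, x2, x3, x4, x5 ≥ 0.
The minimum-cost mix takes nothing from compost blend, bone meal — only triple superphosphate, ammonium sulfate, urea. There the sulfur, phosphorus (P₂O₅), nitrogen constraints are tight.
So triple superphosphate = 0.7917 kg, ammonium sulfate = 0.717 kg, urea = 0.5945 kg.
Cost = 0.5·0.7917 + 0.39·0.717 + 0.59·0.5945 = 1.0262.

€1.03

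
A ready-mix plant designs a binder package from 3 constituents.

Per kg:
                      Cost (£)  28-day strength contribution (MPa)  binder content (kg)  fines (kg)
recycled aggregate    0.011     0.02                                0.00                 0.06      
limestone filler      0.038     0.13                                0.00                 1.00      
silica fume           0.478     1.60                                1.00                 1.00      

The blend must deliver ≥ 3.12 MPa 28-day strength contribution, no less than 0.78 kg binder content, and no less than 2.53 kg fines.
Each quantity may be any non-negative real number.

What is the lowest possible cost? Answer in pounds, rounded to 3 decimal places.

Let x1 = kg of recycled aggregate, x2 = kg of limestone filler, x3 = kg of silica fume.
Minimise 0.011x1 + 0.038x2 + 0.478x3 s.t.:
  0.02x1 + 0.13x2 + 1.6x3 ≥ 3.12   (28-day strength contribution)
  1x3 ≥ 0.78   (binder content)
  0.06x1 + 1x2 + 1x3 ≥ 2.53   (fines)
  x1, x2, x3 ≥ 0.
At the optimum only limestone filler, silica fume are positive (recycled aggregate = 0). Binding constraints: 28-day strength contribution and binder content.
So limestone filler = 14.4 kg, silica fume = 0.78 kg.
Objective = 0.038·14.4 + 0.478·0.78 = 0.92004.

£0.920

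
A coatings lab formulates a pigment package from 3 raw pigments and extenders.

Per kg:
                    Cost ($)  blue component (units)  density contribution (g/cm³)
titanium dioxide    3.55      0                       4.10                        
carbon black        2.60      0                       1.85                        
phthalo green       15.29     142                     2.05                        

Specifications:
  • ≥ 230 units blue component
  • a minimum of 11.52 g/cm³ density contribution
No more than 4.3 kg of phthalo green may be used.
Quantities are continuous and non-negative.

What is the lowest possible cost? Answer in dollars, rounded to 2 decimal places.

Let x1 = kg of titanium dioxide, x2 = kg of carbon black, x3 = kg of phthalo green.
Minimize 3.55x1 + 2.6x2 + 15.29x3 with:
  142x3 ≥ 230   (blue component)
  4.1x1 + 1.85x2 + 2.05x3 ≥ 11.52   (density contribution)
  x3 ≤ 4.3
  x1, x2, x3 ≥ 0.
The minimum-cost mix takes nothing from carbon black — only titanium dioxide, phthalo green. There the blue component and density contribution constraints are tight.
So titanium dioxide = 2 kg, phthalo green = 1.62 kg.
Hence cost = 3.55·2 + 15.29·1.62 = $31.8698.

$31.87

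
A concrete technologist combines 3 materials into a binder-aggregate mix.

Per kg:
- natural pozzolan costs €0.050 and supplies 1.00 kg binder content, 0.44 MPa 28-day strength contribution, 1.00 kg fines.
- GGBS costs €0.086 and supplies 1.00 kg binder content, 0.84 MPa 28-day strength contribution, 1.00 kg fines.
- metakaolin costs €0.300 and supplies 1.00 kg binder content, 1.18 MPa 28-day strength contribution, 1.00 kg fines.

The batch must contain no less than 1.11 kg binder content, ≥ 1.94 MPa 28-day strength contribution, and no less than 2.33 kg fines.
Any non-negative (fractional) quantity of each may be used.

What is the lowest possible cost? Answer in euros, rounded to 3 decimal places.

€0.199

This is a linear program. Let x1 = kg of natural pozzolan, x2 = kg of GGBS, x3 = kg of metakaolin.
Minimize 0.05x1 + 0.086x2 + 0.3x3 s.t.:
  1x1 + 1x2 + 1x3 ≥ 1.11   (binder content)
  0.44x1 + 0.84x2 + 1.18x3 ≥ 1.94   (28-day strength contribution)
  1x1 + 1x2 + 1x3 ≥ 2.33   (fines)
  x1, x2, x3 ≥ 0.
At the optimum only natural pozzolan, GGBS are positive (metakaolin = 0). There the 28-day strength contribution and fines constraints are tight.
That vertex is x1 = 0.043, x2 = 2.287.
Total cost: 0.05·0.043 + 0.086·2.287 = 0.19883.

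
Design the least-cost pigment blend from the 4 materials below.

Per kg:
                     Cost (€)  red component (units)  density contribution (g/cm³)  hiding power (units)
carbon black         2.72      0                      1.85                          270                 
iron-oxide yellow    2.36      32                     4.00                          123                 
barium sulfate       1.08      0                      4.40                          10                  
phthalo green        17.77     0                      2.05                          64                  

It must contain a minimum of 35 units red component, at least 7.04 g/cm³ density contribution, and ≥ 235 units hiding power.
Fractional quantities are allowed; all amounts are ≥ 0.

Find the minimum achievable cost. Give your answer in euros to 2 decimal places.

€4.04

Let x1 = kg of carbon black, x2 = kg of iron-oxide yellow, x3 = kg of barium sulfate, x4 = kg of phthalo green.
Minimize 2.72x1 + 2.36x2 + 1.08x3 + 17.77x4 with:
  32x2 ≥ 35   (red component)
  1.85x1 + 4x2 + 4.4x3 + 2.05x4 ≥ 7.04   (density contribution)
  270x1 + 123x2 + 10x3 + 64x4 ≥ 235   (hiding power)
  x1, x2, x3, x4 ≥ 0.
At the optimum only carbon black, iron-oxide yellow, barium sulfate are positive (phthalo green = 0). There the red component, density contribution, hiding power constraints are tight.
So carbon black = 0.3552 kg, iron-oxide yellow = 1.094 kg, barium sulfate = 0.4563 kg.
Cost = 2.72·0.3552 + 2.36·1.094 + 1.08·0.4563 = 4.0408.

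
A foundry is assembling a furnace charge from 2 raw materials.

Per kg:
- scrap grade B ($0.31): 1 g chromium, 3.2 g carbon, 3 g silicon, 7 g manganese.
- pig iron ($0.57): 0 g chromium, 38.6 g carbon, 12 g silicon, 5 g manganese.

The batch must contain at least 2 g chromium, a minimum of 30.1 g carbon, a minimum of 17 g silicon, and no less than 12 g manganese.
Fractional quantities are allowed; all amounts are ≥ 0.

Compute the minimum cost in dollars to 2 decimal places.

$1.14

Set it up as a linear program. Let x1 = kg of scrap grade B, x2 = kg of pig iron.
Minimize 0.31x1 + 0.57x2 subject to:
  1x1 ≥ 2   (chromium)
  3.2x1 + 38.6x2 ≥ 30.1   (carbon)
  3x1 + 12x2 ≥ 17   (silicon)
  7x1 + 5x2 ≥ 12   (manganese)
  x1, x2 ≥ 0.
Both inputs are positive at the optimum. There the chromium and silicon constraints are tight.
So scrap grade B = 2 kg, pig iron = 0.9167 kg.
Total cost: 0.31·2 + 0.57·0.9167 = 1.1425.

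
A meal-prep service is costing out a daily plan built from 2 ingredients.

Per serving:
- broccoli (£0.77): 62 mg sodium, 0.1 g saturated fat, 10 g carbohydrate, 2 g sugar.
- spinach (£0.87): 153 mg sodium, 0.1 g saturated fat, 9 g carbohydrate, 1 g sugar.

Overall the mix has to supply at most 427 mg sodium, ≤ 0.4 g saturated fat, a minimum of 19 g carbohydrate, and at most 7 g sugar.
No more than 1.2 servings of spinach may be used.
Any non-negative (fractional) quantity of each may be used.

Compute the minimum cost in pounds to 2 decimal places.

£1.46

Let x1 = servings of broccoli, x2 = servings of spinach.
Minimise 0.77x1 + 0.87x2 s.t.:
  62x1 + 153x2 ≤ 427   (sodium)
  0.1x1 + 0.1x2 ≤ 0.4   (saturated fat)
  10x1 + 9x2 ≥ 19   (carbohydrate)
  2x1 + 1x2 ≤ 7   (sugar)
  x2 ≤ 1.2
  x1, x2 ≥ 0.
The minimum-cost mix takes nothing from spinach — only broccoli. There the carbohydrate constraint is tight.
That vertex is x1 = 1.9.
Total cost: 0.77·1.9 = 1.4630.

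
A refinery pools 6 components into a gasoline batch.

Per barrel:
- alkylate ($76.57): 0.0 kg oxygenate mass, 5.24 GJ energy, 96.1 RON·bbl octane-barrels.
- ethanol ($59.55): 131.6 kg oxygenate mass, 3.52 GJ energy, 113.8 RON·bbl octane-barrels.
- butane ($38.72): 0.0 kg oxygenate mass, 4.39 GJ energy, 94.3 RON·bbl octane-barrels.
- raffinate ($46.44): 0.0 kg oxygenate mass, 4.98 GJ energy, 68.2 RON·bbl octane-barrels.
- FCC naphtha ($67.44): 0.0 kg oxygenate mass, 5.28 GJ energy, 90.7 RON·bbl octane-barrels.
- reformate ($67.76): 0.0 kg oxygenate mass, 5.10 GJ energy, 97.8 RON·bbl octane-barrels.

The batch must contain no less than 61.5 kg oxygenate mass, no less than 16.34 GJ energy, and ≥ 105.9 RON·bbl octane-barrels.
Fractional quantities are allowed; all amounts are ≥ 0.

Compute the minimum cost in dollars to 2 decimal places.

Let x1 = barrels of alkylate, x2 = barrels of ethanol, x3 = barrels of butane, x4 = barrels of raffinate, x5 = barrels of FCC naphtha, x6 = barrels of reformate.
Minimise 76.57x1 + 59.55x2 + 38.72x3 + 46.44x4 + 67.44x5 + 67.76x6 subject to:
  131.6x2 ≥ 61.5   (oxygenate mass)
  5.24x1 + 3.52x2 + 4.39x3 + 4.98x4 + 5.28x5 + 5.1x6 ≥ 16.34   (energy)
  96.1x1 + 113.8x2 + 94.3x3 + 68.2x4 + 90.7x5 + 97.8x6 ≥ 105.9   (octane-barrels)
  x1, x2, x3, x4, x5, x6 ≥ 0.
The optimal basis is {ethanol, butane}; alkylate, raffinate, FCC naphtha, reformate drop out. There the oxygenate mass and energy constraints are tight.
Optimal quantities: ethanol = 0.46733 barrels, butane = 3.3474 barrels.
Cost = 59.55·0.46733 + 38.72·3.3474 = 157.4408.

$157.44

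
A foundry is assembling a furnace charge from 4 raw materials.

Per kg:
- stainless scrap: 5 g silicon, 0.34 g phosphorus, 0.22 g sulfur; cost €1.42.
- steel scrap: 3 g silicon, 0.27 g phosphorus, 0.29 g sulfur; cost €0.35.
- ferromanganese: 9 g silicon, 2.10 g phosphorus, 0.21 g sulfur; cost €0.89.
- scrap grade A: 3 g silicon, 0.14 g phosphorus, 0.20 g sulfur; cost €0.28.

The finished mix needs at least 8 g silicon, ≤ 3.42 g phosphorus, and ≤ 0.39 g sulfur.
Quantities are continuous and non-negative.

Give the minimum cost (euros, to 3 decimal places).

Let x1 = kg of stainless scrap, x2 = kg of steel scrap, x3 = kg of ferromanganese, x4 = kg of scrap grade A.
min 1.42x1 + 0.35x2 + 0.89x3 + 0.28x4 subject to:
  5x1 + 3x2 + 9x3 + 3x4 ≥ 8   (silicon)
  0.34x1 + 0.27x2 + 2.1x3 + 0.14x4 ≤ 3.42   (phosphorus)
  0.22x1 + 0.29x2 + 0.21x3 + 0.2x4 ≤ 0.39   (sulfur)
  x1, x2, x3, x4 ≥ 0.
The optimal basis is {ferromanganese, scrap grade A}; stainless scrap, steel scrap drop out. There the silicon and sulfur constraints are tight.
That vertex is x3 = 0.3675, x4 = 1.564.
Objective = 0.89·0.3675 + 0.28·1.564 = 0.76500.

€0.765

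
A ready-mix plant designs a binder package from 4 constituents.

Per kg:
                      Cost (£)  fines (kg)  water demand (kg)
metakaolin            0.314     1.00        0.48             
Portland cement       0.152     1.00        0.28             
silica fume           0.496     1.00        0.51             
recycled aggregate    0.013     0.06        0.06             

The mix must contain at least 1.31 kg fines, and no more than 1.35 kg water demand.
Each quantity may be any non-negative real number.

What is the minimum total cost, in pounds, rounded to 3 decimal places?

£0.199

This is a linear program. Let x1 = kg of metakaolin, x2 = kg of Portland cement, x3 = kg of silica fume, x4 = kg of recycled aggregate.
min 0.314x1 + 0.152x2 + 0.496x3 + 0.013x4 subject to:
  1x1 + 1x2 + 1x3 + 0.06x4 ≥ 1.31   (fines)
  0.48x1 + 0.28x2 + 0.51x3 + 0.06x4 ≤ 1.35   (water demand)
  x1, x2, x3, x4 ≥ 0.
At the optimum only Portland cement is positive (metakaolin, silica fume, recycled aggregate = 0). Binding constraint: fines.
So Portland cement = 1.31 kg.
Objective = 0.152·1.31 = 0.19912.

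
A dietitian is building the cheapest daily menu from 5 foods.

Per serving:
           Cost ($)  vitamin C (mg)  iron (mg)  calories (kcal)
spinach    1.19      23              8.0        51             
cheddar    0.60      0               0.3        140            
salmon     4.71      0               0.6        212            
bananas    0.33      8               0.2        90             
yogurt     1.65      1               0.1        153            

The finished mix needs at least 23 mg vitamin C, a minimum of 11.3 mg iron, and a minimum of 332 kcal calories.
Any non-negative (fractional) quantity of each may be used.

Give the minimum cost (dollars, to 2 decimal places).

Let x1 = servings of spinach, x2 = servings of cheddar, x3 = servings of salmon, x4 = servings of bananas, x5 = servings of yogurt.
Minimize 1.19x1 + 0.6x2 + 4.71x3 + 0.33x4 + 1.65x5 with:
  23x1 + 8x4 + 1x5 ≥ 23   (vitamin C)
  8x1 + 0.3x2 + 0.6x3 + 0.2x4 + 0.1x5 ≥ 11.3   (iron)
  51x1 + 140x2 + 212x3 + 90x4 + 153x5 ≥ 332   (calories)
  x1, x2, x3, x4, x5 ≥ 0.
The minimum-cost mix takes nothing from cheddar, salmon, yogurt — only spinach, bananas. There the iron and calories constraints are tight.
Solving gives x1 = 1.339, x4 = 2.93.
Hence cost = 1.19·1.339 + 0.33·2.93 = $2.5603.

$2.56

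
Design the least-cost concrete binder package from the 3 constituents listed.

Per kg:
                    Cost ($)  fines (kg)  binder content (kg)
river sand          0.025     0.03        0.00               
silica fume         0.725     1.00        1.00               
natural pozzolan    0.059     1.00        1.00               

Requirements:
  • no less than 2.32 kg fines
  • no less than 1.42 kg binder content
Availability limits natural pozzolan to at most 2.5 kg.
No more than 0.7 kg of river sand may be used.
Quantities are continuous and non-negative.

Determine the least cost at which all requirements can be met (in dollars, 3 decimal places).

$0.137

Treat it as an LP. Let x1 = kg of river sand, x2 = kg of silica fume, x3 = kg of natural pozzolan.
Minimise 0.025x1 + 0.725x2 + 0.059x3 with:
  0.03x1 + 1x2 + 1x3 ≥ 2.32   (fines)
  1x2 + 1x3 ≥ 1.42   (binder content)
  x3 ≤ 2.5
  x1 ≤ 0.7
  x1, x2, x3 ≥ 0.
At the optimum only natural pozzolan is positive (river sand, silica fume = 0). There the fines constraint is tight.
So natural pozzolan = 2.32 kg.
Cost = 0.059·2.32 = 0.13688.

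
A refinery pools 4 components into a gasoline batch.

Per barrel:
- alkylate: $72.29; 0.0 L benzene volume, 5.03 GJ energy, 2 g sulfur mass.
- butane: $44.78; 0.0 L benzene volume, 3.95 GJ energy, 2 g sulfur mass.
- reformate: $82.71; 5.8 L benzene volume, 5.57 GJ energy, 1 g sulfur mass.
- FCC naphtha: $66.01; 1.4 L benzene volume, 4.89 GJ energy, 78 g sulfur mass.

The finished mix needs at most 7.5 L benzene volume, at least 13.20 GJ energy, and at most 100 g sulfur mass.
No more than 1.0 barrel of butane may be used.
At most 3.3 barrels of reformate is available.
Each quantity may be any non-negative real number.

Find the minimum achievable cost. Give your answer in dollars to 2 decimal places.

Let x1 = barrels of alkylate, x2 = barrels of butane, x3 = barrels of reformate, x4 = barrels of FCC naphtha.
Minimise 72.29x1 + 44.78x2 + 82.71x3 + 66.01x4 s.t.:
  5.8x3 + 1.4x4 ≤ 7.5   (benzene volume)
  5.03x1 + 3.95x2 + 5.57x3 + 4.89x4 ≥ 13.2   (energy)
  2x1 + 2x2 + 1x3 + 78x4 ≤ 100   (sulfur mass)
  x2 ≤ 1
  x3 ≤ 3.3
  x1, x2, x3, x4 ≥ 0.
The minimum-cost mix takes nothing from reformate — only alkylate, butane, FCC naphtha. The energy, sulfur mass, the butane cap requirements are met with equality.
So alkylate = 0.63331 barrels, butane = 1 barrel, FCC naphtha = 1.2402 barrels.
Hence cost = 72.29·0.63331 + 44.78·1 + 66.01·1.2402 = $172.4276.

$172.43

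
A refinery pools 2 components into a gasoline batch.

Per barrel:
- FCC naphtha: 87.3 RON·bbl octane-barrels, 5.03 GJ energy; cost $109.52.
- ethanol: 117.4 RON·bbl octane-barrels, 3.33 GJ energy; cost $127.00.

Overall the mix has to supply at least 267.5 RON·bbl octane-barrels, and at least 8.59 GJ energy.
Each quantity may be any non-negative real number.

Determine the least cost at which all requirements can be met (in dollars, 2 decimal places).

$295.29

Treat it as an LP. Let x1 = barrels of FCC naphtha, x2 = barrels of ethanol.
min 109.52x1 + 127x2 with:
  87.3x1 + 117.4x2 ≥ 267.5   (octane-barrels)
  5.03x1 + 3.33x2 ≥ 8.59   (energy)
  x1, x2 ≥ 0.
Both inputs are positive at the optimum. The octane-barrels and energy requirements are met with equality.
That vertex is x1 = 0.39255, x2 = 1.9866.
Cost = 109.52·0.39255 + 127·1.9866 = 295.2903.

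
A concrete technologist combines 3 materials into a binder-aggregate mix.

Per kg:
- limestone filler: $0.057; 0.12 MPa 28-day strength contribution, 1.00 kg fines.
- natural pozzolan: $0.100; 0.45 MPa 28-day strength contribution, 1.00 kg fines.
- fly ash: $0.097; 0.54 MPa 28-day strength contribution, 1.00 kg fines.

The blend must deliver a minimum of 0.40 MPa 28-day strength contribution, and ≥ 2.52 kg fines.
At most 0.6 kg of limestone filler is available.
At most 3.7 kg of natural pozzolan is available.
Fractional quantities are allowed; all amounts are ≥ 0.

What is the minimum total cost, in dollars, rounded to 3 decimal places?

$0.220

Let x1 = kg of limestone filler, x2 = kg of natural pozzolan, x3 = kg of fly ash.
Minimise 0.057x1 + 0.1x2 + 0.097x3 s.t.:
  0.12x1 + 0.45x2 + 0.54x3 ≥ 0.4   (28-day strength contribution)
  1x1 + 1x2 + 1x3 ≥ 2.52   (fines)
  x1 ≤ 0.6
  x2 ≤ 3.7
  x1, x2, x3 ≥ 0.
The optimal basis is {limestone filler, fly ash}; natural pozzolan drops out. There the fines and the limestone filler cap constraints are tight.
Optimal quantities: limestone filler = 0.6 kg, fly ash = 1.92 kg.
Hence cost = 0.057·0.6 + 0.097·1.92 = $0.22044.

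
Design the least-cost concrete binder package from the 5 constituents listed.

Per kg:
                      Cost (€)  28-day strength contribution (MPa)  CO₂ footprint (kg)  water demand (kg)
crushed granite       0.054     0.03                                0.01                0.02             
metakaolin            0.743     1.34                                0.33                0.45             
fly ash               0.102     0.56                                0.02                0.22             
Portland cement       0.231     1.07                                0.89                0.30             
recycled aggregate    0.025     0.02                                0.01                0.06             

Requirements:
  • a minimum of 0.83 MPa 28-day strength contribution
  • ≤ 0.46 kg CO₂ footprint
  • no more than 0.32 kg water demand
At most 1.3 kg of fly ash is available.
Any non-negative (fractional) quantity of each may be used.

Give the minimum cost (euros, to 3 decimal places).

Let x1 = kg of crushed granite, x2 = kg of metakaolin, x3 = kg of fly ash, x4 = kg of Portland cement, x5 = kg of recycled aggregate.
min 0.054x1 + 0.743x2 + 0.102x3 + 0.231x4 + 0.025x5 with:
  0.03x1 + 1.34x2 + 0.56x3 + 1.07x4 + 0.02x5 ≥ 0.83   (28-day strength contribution)
  0.01x1 + 0.33x2 + 0.02x3 + 0.89x4 + 0.01x5 ≤ 0.46   (CO₂ footprint)
  0.02x1 + 0.45x2 + 0.22x3 + 0.3x4 + 0.06x5 ≤ 0.32   (water demand)
  x3 ≤ 1.3
  x1, x2, x3, x4, x5 ≥ 0.
At the optimum only fly ash, Portland cement are positive (crushed granite, metakaolin, recycled aggregate = 0). Binding constraints: 28-day strength contribution and the fly ash cap.
So fly ash = 1.3 kg, Portland cement = 0.09533 kg.
Cost = 0.102·1.3 + 0.231·0.09533 = 0.15462.

€0.155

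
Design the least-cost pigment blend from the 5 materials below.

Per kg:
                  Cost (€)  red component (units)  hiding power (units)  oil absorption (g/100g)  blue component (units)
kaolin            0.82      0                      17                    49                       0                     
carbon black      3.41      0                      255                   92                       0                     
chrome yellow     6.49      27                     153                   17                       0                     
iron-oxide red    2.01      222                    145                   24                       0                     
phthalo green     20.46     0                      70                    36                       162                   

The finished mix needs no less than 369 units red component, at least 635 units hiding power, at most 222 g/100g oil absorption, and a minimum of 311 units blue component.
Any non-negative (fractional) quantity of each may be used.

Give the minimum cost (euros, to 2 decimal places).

Set it up as a linear program. Let x1 = kg of kaolin, x2 = kg of carbon black, x3 = kg of chrome yellow, x4 = kg of iron-oxide red, x5 = kg of phthalo green.
min 0.82x1 + 3.41x2 + 6.49x3 + 2.01x4 + 20.46x5 s.t.:
  27x3 + 222x4 ≥ 369   (red component)
  17x1 + 255x2 + 153x3 + 145x4 + 70x5 ≥ 635   (hiding power)
  49x1 + 92x2 + 17x3 + 24x4 + 36x5 ≤ 222   (oil absorption)
  162x5 ≥ 311   (blue component)
  x1, x2, x3, x4, x5 ≥ 0.
The cheapest feasible vertex uses only carbon black, iron-oxide red, phthalo green; kaolin, chrome yellow are not used. Binding constraints: red component, hiding power, blue component.
Optimal quantities: carbon black = 1.0181 kg, iron-oxide red = 1.6622 kg, phthalo green = 1.9198 kg.
Cost = 3.41·1.0181 + 2.01·1.6622 + 20.46·1.9198 = 46.0919.

€46.09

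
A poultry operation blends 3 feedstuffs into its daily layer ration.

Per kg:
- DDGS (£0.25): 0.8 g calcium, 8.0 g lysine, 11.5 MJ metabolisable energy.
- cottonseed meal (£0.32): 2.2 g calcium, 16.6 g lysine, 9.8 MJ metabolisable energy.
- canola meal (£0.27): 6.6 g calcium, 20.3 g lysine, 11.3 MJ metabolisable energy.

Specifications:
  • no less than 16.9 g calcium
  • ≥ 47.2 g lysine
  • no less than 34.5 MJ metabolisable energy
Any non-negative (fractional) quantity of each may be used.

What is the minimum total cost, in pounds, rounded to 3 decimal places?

Treat it as an LP. Let x1 = kg of DDGS, x2 = kg of cottonseed meal, x3 = kg of canola meal.
Minimize 0.25x1 + 0.32x2 + 0.27x3 with:
  0.8x1 + 2.2x2 + 6.6x3 ≥ 16.9   (calcium)
  8x1 + 16.6x2 + 20.3x3 ≥ 47.2   (lysine)
  11.5x1 + 9.8x2 + 11.3x3 ≥ 34.5   (metabolisable energy)
  x1, x2, x3 ≥ 0.
The optimal basis is {DDGS, canola meal}; cottonseed meal drops out. The calcium and metabolisable energy requirements are met with equality.
Solving gives x1 = 0.5494, x3 = 2.494.
Total cost: 0.25·0.5494 + 0.27·2.494 = 0.81073.

£0.811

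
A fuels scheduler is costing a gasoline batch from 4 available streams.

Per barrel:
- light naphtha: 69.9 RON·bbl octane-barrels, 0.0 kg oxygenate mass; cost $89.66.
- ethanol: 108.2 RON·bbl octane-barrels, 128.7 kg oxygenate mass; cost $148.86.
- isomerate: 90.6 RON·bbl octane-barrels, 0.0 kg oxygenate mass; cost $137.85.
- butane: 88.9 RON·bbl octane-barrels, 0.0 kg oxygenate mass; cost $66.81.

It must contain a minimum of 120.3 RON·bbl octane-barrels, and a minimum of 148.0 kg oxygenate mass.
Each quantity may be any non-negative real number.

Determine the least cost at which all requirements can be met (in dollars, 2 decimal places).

This is a linear program. Let x1 = barrels of light naphtha, x2 = barrels of ethanol, x3 = barrels of isomerate, x4 = barrels of butane.
min 89.66x1 + 148.86x2 + 137.85x3 + 66.81x4 s.t.:
  69.9x1 + 108.2x2 + 90.6x3 + 88.9x4 ≥ 120.3   (octane-barrels)
  128.7x2 ≥ 148   (oxygenate mass)
  x1, x2, x3, x4 ≥ 0.
The minimum-cost mix takes nothing from light naphtha, isomerate, butane — only ethanol. There the oxygenate mass constraint is tight.
Optimal quantities: ethanol = 1.14996 barrels.
Total cost: 148.86·1.14996 = 171.1830.

$171.18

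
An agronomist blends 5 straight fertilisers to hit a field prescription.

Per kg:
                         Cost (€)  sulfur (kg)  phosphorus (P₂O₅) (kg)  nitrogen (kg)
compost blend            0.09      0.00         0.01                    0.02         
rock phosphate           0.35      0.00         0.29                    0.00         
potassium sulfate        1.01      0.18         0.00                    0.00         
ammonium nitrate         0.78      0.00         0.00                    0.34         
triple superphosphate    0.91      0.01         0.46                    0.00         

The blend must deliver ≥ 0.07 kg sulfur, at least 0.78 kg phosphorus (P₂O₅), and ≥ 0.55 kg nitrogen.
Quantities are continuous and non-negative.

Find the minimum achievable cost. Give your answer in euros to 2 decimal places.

€2.60

This is a linear program. Let x1 = kg of compost blend, x2 = kg of rock phosphate, x3 = kg of potassium sulfate, x4 = kg of ammonium nitrate, x5 = kg of triple superphosphate.
min 0.09x1 + 0.35x2 + 1.01x3 + 0.78x4 + 0.91x5 subject to:
  0.18x3 + 0.01x5 ≥ 0.07   (sulfur)
  0.01x1 + 0.29x2 + 0.46x5 ≥ 0.78   (phosphorus (P₂O₅))
  0.02x1 + 0.34x4 ≥ 0.55   (nitrogen)
  x1, x2, x3, x4, x5 ≥ 0.
The minimum-cost mix takes nothing from compost blend, triple superphosphate — only rock phosphate, potassium sulfate, ammonium nitrate. There the sulfur, phosphorus (P₂O₅), nitrogen constraints are tight.
That vertex is x2 = 2.69, x3 = 0.3889, x4 = 1.618.
Total cost: 0.35·2.69 + 1.01·0.3889 + 0.78·1.618 = 2.5963.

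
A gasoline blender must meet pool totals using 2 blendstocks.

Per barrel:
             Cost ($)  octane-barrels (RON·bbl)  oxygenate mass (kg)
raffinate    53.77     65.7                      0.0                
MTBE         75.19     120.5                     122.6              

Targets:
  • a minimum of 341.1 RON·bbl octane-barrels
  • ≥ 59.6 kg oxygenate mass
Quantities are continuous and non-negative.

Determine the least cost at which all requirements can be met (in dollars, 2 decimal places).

$212.84

This is a linear program. Let x1 = barrels of raffinate, x2 = barrels of MTBE.
min 53.77x1 + 75.19x2 subject to:
  65.7x1 + 120.5x2 ≥ 341.1   (octane-barrels)
  122.6x2 ≥ 59.6   (oxygenate mass)
  x1, x2 ≥ 0.
The minimum-cost mix takes nothing from raffinate — only MTBE. Binding constraint: octane-barrels.
Solving gives x2 = 2.8307.
Hence cost = 75.19·2.8307 = $212.8403.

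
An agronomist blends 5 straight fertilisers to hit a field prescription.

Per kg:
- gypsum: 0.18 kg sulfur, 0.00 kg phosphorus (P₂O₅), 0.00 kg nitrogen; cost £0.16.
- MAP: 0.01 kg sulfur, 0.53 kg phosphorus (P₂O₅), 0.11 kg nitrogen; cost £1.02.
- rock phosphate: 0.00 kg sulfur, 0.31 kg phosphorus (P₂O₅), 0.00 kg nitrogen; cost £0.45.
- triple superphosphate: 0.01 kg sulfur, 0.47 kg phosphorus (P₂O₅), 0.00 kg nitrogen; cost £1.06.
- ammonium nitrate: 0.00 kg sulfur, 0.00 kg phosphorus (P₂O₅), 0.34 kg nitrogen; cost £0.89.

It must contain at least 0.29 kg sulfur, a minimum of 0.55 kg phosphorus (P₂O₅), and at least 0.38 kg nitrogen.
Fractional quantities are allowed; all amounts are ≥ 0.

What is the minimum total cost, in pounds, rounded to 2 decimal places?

This is a linear program. Let x1 = kg of gypsum, x2 = kg of MAP, x3 = kg of rock phosphate, x4 = kg of triple superphosphate, x5 = kg of ammonium nitrate.
min 0.16x1 + 1.02x2 + 0.45x3 + 1.06x4 + 0.89x5 with:
  0.18x1 + 0.01x2 + 0.01x4 ≥ 0.29   (sulfur)
  0.53x2 + 0.31x3 + 0.47x4 ≥ 0.55   (phosphorus (P₂O₅))
  0.11x2 + 0.34x5 ≥ 0.38   (nitrogen)
  x1, x2, x3, x4, x5 ≥ 0.
The optimal basis is {gypsum, MAP, ammonium nitrate}; rock phosphate, triple superphosphate drop out. The sulfur, phosphorus (P₂O₅), nitrogen requirements are met with equality.
So gypsum = 1.553 kg, MAP = 1.038 kg, ammonium nitrate = 0.7819 kg.
Total cost: 0.16·1.553 + 1.02·1.038 + 0.89·0.7819 = 2.0031.

£2.00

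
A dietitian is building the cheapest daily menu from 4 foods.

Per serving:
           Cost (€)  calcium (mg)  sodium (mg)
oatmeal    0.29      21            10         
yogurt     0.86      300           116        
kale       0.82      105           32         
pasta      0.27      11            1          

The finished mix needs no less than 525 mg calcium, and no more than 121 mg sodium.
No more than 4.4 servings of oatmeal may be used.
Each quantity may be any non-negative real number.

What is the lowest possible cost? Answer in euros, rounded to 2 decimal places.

Treat it as an LP. Let x1 = servings of oatmeal, x2 = servings of yogurt, x3 = servings of kale, x4 = servings of pasta.
min 0.29x1 + 0.86x2 + 0.82x3 + 0.27x4 with:
  21x1 + 300x2 + 105x3 + 11x4 ≥ 525   (calcium)
  10x1 + 116x2 + 32x3 + 1x4 ≤ 121   (sodium)
  x1 ≤ 4.4
  x1, x2, x3, x4 ≥ 0.
The cheapest feasible vertex uses only kale, pasta; oatmeal, yogurt are not used. The calcium and sodium requirements are met with equality.
That vertex is x3 = 3.263, x4 = 16.58.
Objective = 0.82·3.263 + 0.27·16.58 = 7.1523.

€7.15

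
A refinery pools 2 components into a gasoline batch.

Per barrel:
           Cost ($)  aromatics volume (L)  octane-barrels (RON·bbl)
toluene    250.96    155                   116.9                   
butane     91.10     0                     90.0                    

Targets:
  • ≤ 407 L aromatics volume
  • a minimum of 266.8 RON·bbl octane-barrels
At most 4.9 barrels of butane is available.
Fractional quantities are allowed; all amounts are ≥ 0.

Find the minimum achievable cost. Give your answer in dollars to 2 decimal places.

Treat it as an LP. Let x1 = barrels of toluene, x2 = barrels of butane.
Minimise 250.96x1 + 91.1x2 with:
  155x1 ≤ 407   (aromatics volume)
  116.9x1 + 90x2 ≥ 266.8   (octane-barrels)
  x2 ≤ 4.9
  x1, x2 ≥ 0.
The cheapest feasible vertex uses only butane; toluene is not used. There the octane-barrels constraint is tight.
Solving gives x2 = 2.9644.
Objective = 91.1·2.9644 = 270.0568.

$270.06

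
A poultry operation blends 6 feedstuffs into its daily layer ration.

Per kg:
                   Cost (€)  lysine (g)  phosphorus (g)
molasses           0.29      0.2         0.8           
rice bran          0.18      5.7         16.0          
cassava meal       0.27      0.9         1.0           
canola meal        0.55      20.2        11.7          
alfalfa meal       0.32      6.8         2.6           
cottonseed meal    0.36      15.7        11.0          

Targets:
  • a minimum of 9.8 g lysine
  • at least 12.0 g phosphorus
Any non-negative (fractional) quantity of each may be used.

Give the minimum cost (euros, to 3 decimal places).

Let x1 = kg of molasses, x2 = kg of rice bran, x3 = kg of cassava meal, x4 = kg of canola meal, x5 = kg of alfalfa meal, x6 = kg of cottonseed meal.
min 0.29x1 + 0.18x2 + 0.27x3 + 0.55x4 + 0.32x5 + 0.36x6 subject to:
  0.2x1 + 5.7x2 + 0.9x3 + 20.2x4 + 6.8x5 + 15.7x6 ≥ 9.8   (lysine)
  0.8x1 + 16x2 + 1x3 + 11.7x4 + 2.6x5 + 11x6 ≥ 12   (phosphorus)
  x1, x2, x3, x4, x5, x6 ≥ 0.
The cheapest feasible vertex uses only rice bran, cottonseed meal; molasses, cassava meal, canola meal, alfalfa meal are not used. There the lysine and phosphorus constraints are tight.
Solving gives x2 = 0.4276, x6 = 0.469.
Total cost: 0.18·0.4276 + 0.36·0.469 = 0.24581.

€0.246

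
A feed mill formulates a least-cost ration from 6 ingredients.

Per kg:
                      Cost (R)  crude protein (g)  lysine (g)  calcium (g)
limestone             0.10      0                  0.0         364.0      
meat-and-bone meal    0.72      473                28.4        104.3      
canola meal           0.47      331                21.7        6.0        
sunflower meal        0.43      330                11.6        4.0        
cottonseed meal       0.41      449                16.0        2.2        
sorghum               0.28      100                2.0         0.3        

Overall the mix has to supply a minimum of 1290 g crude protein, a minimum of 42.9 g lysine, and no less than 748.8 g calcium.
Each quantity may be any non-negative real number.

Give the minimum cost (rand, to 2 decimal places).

R1.38

Let x1 = kg of limestone, x2 = kg of meat-and-bone meal, x3 = kg of canola meal, x4 = kg of sunflower meal, x5 = kg of cottonseed meal, x6 = kg of sorghum.
Minimize 0.1x1 + 0.72x2 + 0.47x3 + 0.43x4 + 0.41x5 + 0.28x6 s.t.:
  473x2 + 331x3 + 330x4 + 449x5 + 100x6 ≥ 1290   (crude protein)
  28.4x2 + 21.7x3 + 11.6x4 + 16x5 + 2x6 ≥ 42.9   (lysine)
  364x1 + 104.3x2 + 6x3 + 4x4 + 2.2x5 + 0.3x6 ≥ 748.8   (calcium)
  x1, x2, x3, x4, x5, x6 ≥ 0.
At the optimum only limestone, cottonseed meal are positive (meat-and-bone meal, canola meal, sunflower meal, sorghum = 0). The crude protein and calcium requirements are met with equality.
So limestone = 2.04 kg, cottonseed meal = 2.873 kg.
Cost = 0.1·2.04 + 0.41·2.873 = 1.3819.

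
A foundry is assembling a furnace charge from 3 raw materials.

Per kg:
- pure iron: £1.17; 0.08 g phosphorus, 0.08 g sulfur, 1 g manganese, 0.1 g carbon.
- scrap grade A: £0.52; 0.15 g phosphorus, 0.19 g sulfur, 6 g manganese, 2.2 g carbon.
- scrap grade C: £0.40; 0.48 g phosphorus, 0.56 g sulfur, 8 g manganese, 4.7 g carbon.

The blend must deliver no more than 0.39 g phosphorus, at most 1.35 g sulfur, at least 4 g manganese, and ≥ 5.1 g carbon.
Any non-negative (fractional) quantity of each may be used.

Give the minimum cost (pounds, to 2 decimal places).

£1.02

Let x1 = kg of pure iron, x2 = kg of scrap grade A, x3 = kg of scrap grade C.
min 1.17x1 + 0.52x2 + 0.4x3 s.t.:
  0.08x1 + 0.15x2 + 0.48x3 ≤ 0.39   (phosphorus)
  0.08x1 + 0.19x2 + 0.56x3 ≤ 1.35   (sulfur)
  1x1 + 6x2 + 8x3 ≥ 4   (manganese)
  0.1x1 + 2.2x2 + 4.7x3 ≥ 5.1   (carbon)
  x1, x2, x3 ≥ 0.
At the optimum only scrap grade A, scrap grade C are positive (pure iron = 0). Binding constraints: phosphorus and carbon.
That vertex is x2 = 1.752, x3 = 0.265.
Total cost: 0.52·1.752 + 0.4·0.265 = 1.0170.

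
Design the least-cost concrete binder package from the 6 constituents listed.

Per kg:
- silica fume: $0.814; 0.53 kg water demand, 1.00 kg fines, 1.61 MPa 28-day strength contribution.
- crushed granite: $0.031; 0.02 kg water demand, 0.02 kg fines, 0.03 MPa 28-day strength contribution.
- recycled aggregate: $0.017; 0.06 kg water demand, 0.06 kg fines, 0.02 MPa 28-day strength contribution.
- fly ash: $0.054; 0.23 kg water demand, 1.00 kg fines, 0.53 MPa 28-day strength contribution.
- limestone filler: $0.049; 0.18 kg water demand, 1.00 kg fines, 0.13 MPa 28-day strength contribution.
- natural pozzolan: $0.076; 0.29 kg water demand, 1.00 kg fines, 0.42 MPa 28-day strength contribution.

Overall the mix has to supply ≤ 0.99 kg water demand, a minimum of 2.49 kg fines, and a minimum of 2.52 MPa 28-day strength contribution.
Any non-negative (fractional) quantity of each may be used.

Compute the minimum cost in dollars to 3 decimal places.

Treat it as an LP. Let x1 = kg of silica fume, x2 = kg of crushed granite, x3 = kg of recycled aggregate, x4 = kg of fly ash, x5 = kg of limestone filler, x6 = kg of natural pozzolan.
Minimize 0.814x1 + 0.031x2 + 0.017x3 + 0.054x4 + 0.049x5 + 0.076x6 s.t.:
  0.53x1 + 0.02x2 + 0.06x3 + 0.23x4 + 0.18x5 + 0.29x6 ≤ 0.99   (water demand)
  1x1 + 0.02x2 + 0.06x3 + 1x4 + 1x5 + 1x6 ≥ 2.49   (fines)
  1.61x1 + 0.03x2 + 0.02x3 + 0.53x4 + 0.13x5 + 0.42x6 ≥ 2.52   (28-day strength contribution)
  x1, x2, x3, x4, x5, x6 ≥ 0.
The cheapest feasible vertex uses only silica fume, fly ash; crushed granite, recycled aggregate, limestone filler, natural pozzolan are not used. Binding constraints: water demand and 28-day strength contribution.
That vertex is x1 = 0.6141, x4 = 2.889.
Objective = 0.814·0.6141 + 0.054·2.889 = 0.65588.

$0.656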